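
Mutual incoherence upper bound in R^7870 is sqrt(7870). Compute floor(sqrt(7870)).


88^2 = 7744 <= 7870 < 7921 = 89^2, so 88 <= sqrt(7870) < 89.
floor(sqrt(7870)) = 88.

88


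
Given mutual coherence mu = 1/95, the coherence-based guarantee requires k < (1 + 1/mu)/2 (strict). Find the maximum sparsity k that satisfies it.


1/mu = 95.
1 + 1/mu = 96.
(1 + 1/mu)/2 = 48 is an integer and the inequality is strict, so k_max = 48 - 1 = 47.

47


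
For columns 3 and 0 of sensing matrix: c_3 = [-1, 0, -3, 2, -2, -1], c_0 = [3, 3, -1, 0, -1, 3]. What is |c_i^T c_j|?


Inner product: -1*3 + 0*3 + -3*-1 + 2*0 + -2*-1 + -1*3
Products: [-3, 0, 3, 0, 2, -3]
Sum = -1.
|dot| = 1.

1


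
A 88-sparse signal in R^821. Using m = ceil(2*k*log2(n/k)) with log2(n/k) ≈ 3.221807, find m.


log2(n/k) = log2(821/88) ≈ 3.221807.
2*k*log2(n/k) ≈ 2*88*3.221807 = 567.038032.
m = ceil(567.038032) = 568.

568


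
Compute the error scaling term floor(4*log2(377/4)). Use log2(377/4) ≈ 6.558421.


log2(n/k) = log2(377/4) ≈ 6.558421.
k*log2(n/k) ≈ 4*6.558421 = 26.233684.
floor(26.233684) = 26.

26


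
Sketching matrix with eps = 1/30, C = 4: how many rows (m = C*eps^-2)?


1/eps = 30.
(1/eps)^2 = 900.
m = 4*900 = 3600.

3600


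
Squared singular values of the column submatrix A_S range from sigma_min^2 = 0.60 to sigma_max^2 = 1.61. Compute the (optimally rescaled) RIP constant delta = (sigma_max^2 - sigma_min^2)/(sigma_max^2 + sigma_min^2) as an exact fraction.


lambda_max - lambda_min = 1.61 - 0.60 = 1.01.
lambda_max + lambda_min = 1.61 + 0.60 = 2.21.
delta = 1.01/2.21 = 101/221.

101/221


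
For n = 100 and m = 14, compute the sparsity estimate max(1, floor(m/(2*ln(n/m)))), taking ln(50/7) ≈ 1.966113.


n/m = 100/14 = 50/7.
ln(n/m) ≈ 1.966113.
2*ln(n/m) ≈ 3.932226.
m/(2*ln(n/m)) ≈ 14/3.932226 ≈ 3.5603.
floor = 3.
k_max = max(1, 3) = 3.

3


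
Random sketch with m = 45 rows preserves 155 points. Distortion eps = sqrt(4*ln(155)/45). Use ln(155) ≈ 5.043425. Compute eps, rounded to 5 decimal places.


ln(155) ≈ 5.043425.
4*ln(N)/m ≈ 4*5.043425/45 ≈ 0.44830444.
eps = sqrt(0.44830444) ≈ 0.6695554 ≈ 0.66956.

0.66956


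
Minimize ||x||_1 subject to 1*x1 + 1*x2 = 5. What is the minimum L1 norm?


Axis intercepts:
  x1 = 5, x2 = 0: L1 = 5
  x1 = 0, x2 = 5: L1 = 5
x* = (5, 0)
||x*||_1 = 5.

5


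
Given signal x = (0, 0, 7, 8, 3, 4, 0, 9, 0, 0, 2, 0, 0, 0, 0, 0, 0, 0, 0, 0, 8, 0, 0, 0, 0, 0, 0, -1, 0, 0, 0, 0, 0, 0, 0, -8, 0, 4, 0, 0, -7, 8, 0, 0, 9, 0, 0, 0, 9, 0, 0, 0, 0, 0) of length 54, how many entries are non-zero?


Non-zero positions: [2, 3, 4, 5, 7, 10, 20, 27, 35, 37, 40, 41, 44, 48].
Sparsity = 14.

14


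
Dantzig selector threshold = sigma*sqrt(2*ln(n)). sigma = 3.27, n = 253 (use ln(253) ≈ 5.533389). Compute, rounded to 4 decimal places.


ln(253) ≈ 5.533389.
2*ln(n) ≈ 11.066778.
sqrt(2*ln(n)) ≈ sqrt(11.066778) ≈ 3.326677.
threshold ≈ 3.27*3.326677 = 10.87823379 ≈ 10.8782.

10.8782


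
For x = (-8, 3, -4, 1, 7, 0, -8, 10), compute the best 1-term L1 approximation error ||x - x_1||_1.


Sorted |x_i| descending: [10, 8, 8, 7, 4, 3, 1, 0]
Keep top 1: [10]
Tail entries: [8, 8, 7, 4, 3, 1, 0]
L1 error = sum of tail = 31.

31


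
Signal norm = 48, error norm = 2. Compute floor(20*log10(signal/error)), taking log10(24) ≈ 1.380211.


||x||/||e|| = 48/2 = 24.
log10(24) ≈ 1.380211.
20*log10(||x||/||e||) ≈ 20*1.380211 = 27.60422.
floor(27.60422) = 27.

27


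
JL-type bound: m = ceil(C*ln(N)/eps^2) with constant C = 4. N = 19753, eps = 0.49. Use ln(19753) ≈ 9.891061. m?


ln(19753) ≈ 9.891061.
eps^2 = 0.49^2 = 0.2401.
C*ln(N)/eps^2 ≈ 4*9.891061/0.2401 ≈ 164.7824.
m = ceil(164.7824) = 165.

165


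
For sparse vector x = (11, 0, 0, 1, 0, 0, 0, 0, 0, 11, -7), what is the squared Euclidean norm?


Non-zero entries: [(0, 11), (3, 1), (9, 11), (10, -7)]
Squares: [121, 1, 121, 49]
||x||_2^2 = sum = 292.

292


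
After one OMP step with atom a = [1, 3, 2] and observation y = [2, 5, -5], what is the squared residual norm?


a^T a = 14.
a^T y = 7.
coeff = 7/14 = 1/2.
||r||^2 = 101/2.

101/2


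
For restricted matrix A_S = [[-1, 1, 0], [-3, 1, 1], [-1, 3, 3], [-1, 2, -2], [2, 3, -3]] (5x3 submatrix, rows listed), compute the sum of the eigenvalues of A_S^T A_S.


Sum of eigenvalues of A_S^T A_S = trace(A_S^T A_S) = sum of squared column norms of A_S.
A_S^T A_S diagonal: [16, 24, 23].
trace = 16 + 24 + 23 = 63.

63


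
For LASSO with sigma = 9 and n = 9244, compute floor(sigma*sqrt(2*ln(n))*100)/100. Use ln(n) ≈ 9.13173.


ln(9244) ≈ 9.13173.
2*ln(n) ≈ 18.26346.
sqrt(2*ln(n)) ≈ sqrt(18.26346) ≈ 4.273577.
lambda ≈ 9*4.273577 = 38.462193.
floor(lambda*100)/100 = 38.46.

38.46


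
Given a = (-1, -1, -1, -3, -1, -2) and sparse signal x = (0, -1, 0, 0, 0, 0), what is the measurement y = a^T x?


Non-zero terms: ['-1*-1']
Products: [1]
y = sum = 1.

1


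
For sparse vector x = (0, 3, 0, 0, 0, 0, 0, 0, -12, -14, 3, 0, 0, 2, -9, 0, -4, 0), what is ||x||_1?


Non-zero entries: [(1, 3), (8, -12), (9, -14), (10, 3), (13, 2), (14, -9), (16, -4)]
Absolute values: [3, 12, 14, 3, 2, 9, 4]
||x||_1 = sum = 47.

47


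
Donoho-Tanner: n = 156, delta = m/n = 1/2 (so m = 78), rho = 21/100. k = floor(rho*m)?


m = 1/2*156 = 78.
rho = 21/100.
rho*m = 21/100*78 = 16.38.
k = floor(16.38) = 16.

16


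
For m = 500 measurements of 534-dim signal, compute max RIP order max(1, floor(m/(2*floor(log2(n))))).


floor(log2(534)) = 9.
2*9 = 18.
m/(2*floor(log2(n))) = 500/18 ≈ 27.7778.
floor = 27.
k = max(1, 27) = 27.

27


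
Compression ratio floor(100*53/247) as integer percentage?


100*m/n = 100*53/247 ≈ 21.4575.
floor = 21.

21


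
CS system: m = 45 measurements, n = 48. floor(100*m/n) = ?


100*m/n = 100*45/48 ≈ 93.75.
floor = 93.

93


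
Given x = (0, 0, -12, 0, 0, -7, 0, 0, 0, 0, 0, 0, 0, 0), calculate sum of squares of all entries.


Non-zero entries: [(2, -12), (5, -7)]
Squares: [144, 49]
||x||_2^2 = sum = 193.

193


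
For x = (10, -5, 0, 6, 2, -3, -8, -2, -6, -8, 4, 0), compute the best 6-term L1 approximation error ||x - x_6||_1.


Sorted |x_i| descending: [10, 8, 8, 6, 6, 5, 4, 3, 2, 2, 0, 0]
Keep top 6: [10, 8, 8, 6, 6, 5]
Tail entries: [4, 3, 2, 2, 0, 0]
L1 error = sum of tail = 11.

11


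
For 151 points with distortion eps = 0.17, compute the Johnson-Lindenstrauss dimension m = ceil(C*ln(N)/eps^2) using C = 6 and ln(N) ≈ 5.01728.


ln(151) ≈ 5.01728.
eps^2 = 0.17^2 = 0.0289.
C*ln(N)/eps^2 ≈ 6*5.01728/0.0289 ≈ 1041.6498.
m = ceil(1041.6498) = 1042.

1042


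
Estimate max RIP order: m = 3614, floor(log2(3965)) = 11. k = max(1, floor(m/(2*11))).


floor(log2(3965)) = 11.
2*11 = 22.
m/(2*floor(log2(n))) = 3614/22 ≈ 164.2727.
floor = 164.
k = max(1, 164) = 164.

164


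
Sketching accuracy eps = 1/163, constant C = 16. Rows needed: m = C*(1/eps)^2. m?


1/eps = 163.
(1/eps)^2 = 26569.
m = 16*26569 = 425104.

425104


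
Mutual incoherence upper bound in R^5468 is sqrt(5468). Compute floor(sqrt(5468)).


73^2 = 5329 <= 5468 < 5476 = 74^2, so 73 <= sqrt(5468) < 74.
floor(sqrt(5468)) = 73.

73


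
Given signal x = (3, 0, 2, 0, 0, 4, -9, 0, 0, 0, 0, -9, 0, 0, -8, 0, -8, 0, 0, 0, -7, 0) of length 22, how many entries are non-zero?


Non-zero positions: [0, 2, 5, 6, 11, 14, 16, 20].
Sparsity = 8.

8


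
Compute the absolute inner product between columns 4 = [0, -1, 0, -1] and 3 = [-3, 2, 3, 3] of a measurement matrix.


Inner product: 0*-3 + -1*2 + 0*3 + -1*3
Products: [0, -2, 0, -3]
Sum = -5.
|dot| = 5.

5


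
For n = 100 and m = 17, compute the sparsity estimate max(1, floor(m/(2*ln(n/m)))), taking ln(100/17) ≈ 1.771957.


n/m = 100/17.
ln(n/m) ≈ 1.771957.
2*ln(n/m) ≈ 3.543914.
m/(2*ln(n/m)) ≈ 17/3.543914 ≈ 4.797.
floor = 4.
k_max = max(1, 4) = 4.

4


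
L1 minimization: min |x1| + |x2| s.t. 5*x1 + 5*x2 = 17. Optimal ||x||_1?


Axis intercepts:
  x1 = 17/5, x2 = 0: L1 = 17/5
  x1 = 0, x2 = 17/5: L1 = 17/5
x* = (17/5, 0)
||x*||_1 = 17/5.

17/5


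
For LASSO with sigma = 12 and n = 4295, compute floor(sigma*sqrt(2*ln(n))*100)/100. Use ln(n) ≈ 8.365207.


ln(4295) ≈ 8.365207.
2*ln(n) ≈ 16.730414.
sqrt(2*ln(n)) ≈ sqrt(16.730414) ≈ 4.090283.
lambda ≈ 12*4.090283 = 49.083396.
floor(lambda*100)/100 = 49.08.

49.08


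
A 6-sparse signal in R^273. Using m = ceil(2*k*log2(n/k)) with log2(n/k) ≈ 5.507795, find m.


log2(n/k) = log2(273/6) ≈ 5.507795.
2*k*log2(n/k) ≈ 2*6*5.507795 = 66.09354.
m = ceil(66.09354) = 67.

67


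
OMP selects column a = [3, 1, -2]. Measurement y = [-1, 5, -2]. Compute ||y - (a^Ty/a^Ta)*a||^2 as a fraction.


a^T a = 14.
a^T y = 6.
coeff = 6/14 = 3/7.
||r||^2 = 192/7.

192/7


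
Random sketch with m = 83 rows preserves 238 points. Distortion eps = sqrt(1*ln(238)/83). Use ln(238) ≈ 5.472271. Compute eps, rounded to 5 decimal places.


ln(238) ≈ 5.472271.
1*ln(N)/m ≈ 1*5.472271/83 ≈ 0.06593098.
eps = sqrt(0.06593098) ≈ 0.2567703 ≈ 0.25677.

0.25677


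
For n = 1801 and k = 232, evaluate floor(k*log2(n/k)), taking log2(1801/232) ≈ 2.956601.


log2(n/k) = log2(1801/232) ≈ 2.956601.
k*log2(n/k) ≈ 232*2.956601 = 685.931432.
floor(685.931432) = 685.

685


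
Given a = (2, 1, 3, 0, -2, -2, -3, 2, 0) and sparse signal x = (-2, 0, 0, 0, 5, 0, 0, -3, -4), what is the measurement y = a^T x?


Non-zero terms: ['2*-2', '-2*5', '2*-3', '0*-4']
Products: [-4, -10, -6, 0]
y = sum = -20.

-20


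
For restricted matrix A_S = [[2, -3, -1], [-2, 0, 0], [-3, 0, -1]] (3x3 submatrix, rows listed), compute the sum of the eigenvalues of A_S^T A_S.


Sum of eigenvalues of A_S^T A_S = trace(A_S^T A_S) = sum of squared column norms of A_S.
A_S^T A_S diagonal: [17, 9, 2].
trace = 17 + 9 + 2 = 28.

28


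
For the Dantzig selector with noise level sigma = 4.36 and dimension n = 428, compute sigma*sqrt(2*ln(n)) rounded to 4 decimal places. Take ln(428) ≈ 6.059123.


ln(428) ≈ 6.059123.
2*ln(n) ≈ 12.118246.
sqrt(2*ln(n)) ≈ sqrt(12.118246) ≈ 3.481127.
threshold ≈ 4.36*3.481127 = 15.17771372 ≈ 15.1777.

15.1777


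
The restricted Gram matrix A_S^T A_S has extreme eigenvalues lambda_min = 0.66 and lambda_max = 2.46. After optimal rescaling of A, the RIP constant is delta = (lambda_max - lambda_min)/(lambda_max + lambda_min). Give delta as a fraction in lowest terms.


lambda_max - lambda_min = 2.46 - 0.66 = 1.80.
lambda_max + lambda_min = 2.46 + 0.66 = 3.12.
delta = 1.80/3.12 = 180/312 = 15/26.

15/26


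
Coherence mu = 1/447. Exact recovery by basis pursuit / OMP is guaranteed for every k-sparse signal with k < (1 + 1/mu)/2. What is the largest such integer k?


1/mu = 447.
1 + 1/mu = 448.
(1 + 1/mu)/2 = 224 is an integer and the inequality is strict, so k_max = 224 - 1 = 223.

223


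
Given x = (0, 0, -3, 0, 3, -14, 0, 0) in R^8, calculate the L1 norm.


Non-zero entries: [(2, -3), (4, 3), (5, -14)]
Absolute values: [3, 3, 14]
||x||_1 = sum = 20.

20


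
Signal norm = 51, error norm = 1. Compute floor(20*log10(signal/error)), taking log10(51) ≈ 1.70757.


||x||/||e|| = 51/1 = 51.
log10(51) ≈ 1.70757.
20*log10(||x||/||e||) ≈ 20*1.70757 = 34.1514.
floor(34.1514) = 34.

34


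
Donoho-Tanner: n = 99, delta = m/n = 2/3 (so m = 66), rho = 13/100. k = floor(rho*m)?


m = 2/3*99 = 66.
rho = 13/100.
rho*m = 13/100*66 = 8.58.
k = floor(8.58) = 8.

8


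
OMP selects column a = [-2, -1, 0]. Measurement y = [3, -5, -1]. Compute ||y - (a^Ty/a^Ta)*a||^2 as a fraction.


a^T a = 5.
a^T y = -1.
coeff = -1/5 = -1/5.
||r||^2 = 174/5.

174/5


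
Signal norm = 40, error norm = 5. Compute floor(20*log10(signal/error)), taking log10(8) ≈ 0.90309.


||x||/||e|| = 40/5 = 8.
log10(8) ≈ 0.90309.
20*log10(||x||/||e||) ≈ 20*0.90309 = 18.0618.
floor(18.0618) = 18.

18


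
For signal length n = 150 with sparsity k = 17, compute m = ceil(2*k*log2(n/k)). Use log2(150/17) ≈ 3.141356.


log2(n/k) = log2(150/17) ≈ 3.141356.
2*k*log2(n/k) ≈ 2*17*3.141356 = 106.806104.
m = ceil(106.806104) = 107.

107


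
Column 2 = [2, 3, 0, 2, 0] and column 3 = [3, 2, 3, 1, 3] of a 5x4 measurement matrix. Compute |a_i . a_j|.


Inner product: 2*3 + 3*2 + 0*3 + 2*1 + 0*3
Products: [6, 6, 0, 2, 0]
Sum = 14.
|dot| = 14.

14


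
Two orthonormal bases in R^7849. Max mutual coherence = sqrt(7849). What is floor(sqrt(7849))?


88^2 = 7744 <= 7849 < 7921 = 89^2, so 88 <= sqrt(7849) < 89.
floor(sqrt(7849)) = 88.

88


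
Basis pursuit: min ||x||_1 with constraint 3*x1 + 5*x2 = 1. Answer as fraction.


Axis intercepts:
  x1 = 1/3, x2 = 0: L1 = 1/3
  x1 = 0, x2 = 1/5: L1 = 1/5
x* = (0, 1/5)
||x*||_1 = 1/5.

1/5


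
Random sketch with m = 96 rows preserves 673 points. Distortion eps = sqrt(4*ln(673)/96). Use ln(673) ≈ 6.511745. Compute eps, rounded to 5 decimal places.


ln(673) ≈ 6.511745.
4*ln(N)/m ≈ 4*6.511745/96 ≈ 0.27132271.
eps = sqrt(0.27132271) ≈ 0.5208865 ≈ 0.52089.

0.52089


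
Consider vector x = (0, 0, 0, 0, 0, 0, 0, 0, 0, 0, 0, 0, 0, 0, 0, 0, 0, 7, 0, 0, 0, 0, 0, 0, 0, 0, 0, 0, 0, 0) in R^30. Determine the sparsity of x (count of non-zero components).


Non-zero positions: [17].
Sparsity = 1.

1


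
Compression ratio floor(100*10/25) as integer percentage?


100*m/n = 100*10/25 ≈ 40.0.
floor = 40.

40


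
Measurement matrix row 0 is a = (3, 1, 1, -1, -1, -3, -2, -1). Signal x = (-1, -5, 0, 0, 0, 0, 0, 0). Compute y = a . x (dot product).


Non-zero terms: ['3*-1', '1*-5']
Products: [-3, -5]
y = sum = -8.

-8


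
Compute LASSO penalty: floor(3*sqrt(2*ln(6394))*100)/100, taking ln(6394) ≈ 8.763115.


ln(6394) ≈ 8.763115.
2*ln(n) ≈ 17.52623.
sqrt(2*ln(n)) ≈ sqrt(17.52623) ≈ 4.186434.
lambda ≈ 3*4.186434 = 12.559302.
floor(lambda*100)/100 = 12.55.

12.55


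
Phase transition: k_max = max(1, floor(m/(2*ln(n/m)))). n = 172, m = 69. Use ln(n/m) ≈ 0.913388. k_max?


n/m = 172/69.
ln(n/m) ≈ 0.913388.
2*ln(n/m) ≈ 1.826776.
m/(2*ln(n/m)) ≈ 69/1.826776 ≈ 37.7715.
floor = 37.
k_max = max(1, 37) = 37.

37


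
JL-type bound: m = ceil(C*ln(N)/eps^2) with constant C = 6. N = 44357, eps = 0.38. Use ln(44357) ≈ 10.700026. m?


ln(44357) ≈ 10.700026.
eps^2 = 0.38^2 = 0.1444.
C*ln(N)/eps^2 ≈ 6*10.700026/0.1444 ≈ 444.5994.
m = ceil(444.5994) = 445.

445


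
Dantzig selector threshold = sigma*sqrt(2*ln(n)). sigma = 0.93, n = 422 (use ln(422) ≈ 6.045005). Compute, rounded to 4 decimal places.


ln(422) ≈ 6.045005.
2*ln(n) ≈ 12.09001.
sqrt(2*ln(n)) ≈ sqrt(12.09001) ≈ 3.477069.
threshold ≈ 0.93*3.477069 = 3.23367417 ≈ 3.2337.

3.2337


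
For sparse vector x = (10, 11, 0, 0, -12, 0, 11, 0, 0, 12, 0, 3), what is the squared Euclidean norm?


Non-zero entries: [(0, 10), (1, 11), (4, -12), (6, 11), (9, 12), (11, 3)]
Squares: [100, 121, 144, 121, 144, 9]
||x||_2^2 = sum = 639.

639


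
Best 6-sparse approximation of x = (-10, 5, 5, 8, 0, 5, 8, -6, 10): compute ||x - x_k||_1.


Sorted |x_i| descending: [10, 10, 8, 8, 6, 5, 5, 5, 0]
Keep top 6: [10, 10, 8, 8, 6, 5]
Tail entries: [5, 5, 0]
L1 error = sum of tail = 10.

10


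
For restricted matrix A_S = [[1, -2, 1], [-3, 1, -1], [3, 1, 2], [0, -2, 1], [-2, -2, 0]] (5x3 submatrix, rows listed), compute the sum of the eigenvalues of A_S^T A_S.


Sum of eigenvalues of A_S^T A_S = trace(A_S^T A_S) = sum of squared column norms of A_S.
A_S^T A_S diagonal: [23, 14, 7].
trace = 23 + 14 + 7 = 44.

44


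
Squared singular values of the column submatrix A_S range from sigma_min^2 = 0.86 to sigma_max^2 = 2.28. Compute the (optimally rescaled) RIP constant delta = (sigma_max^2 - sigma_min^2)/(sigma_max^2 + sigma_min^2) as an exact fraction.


lambda_max - lambda_min = 2.28 - 0.86 = 1.42.
lambda_max + lambda_min = 2.28 + 0.86 = 3.14.
delta = 1.42/3.14 = 142/314 = 71/157.

71/157


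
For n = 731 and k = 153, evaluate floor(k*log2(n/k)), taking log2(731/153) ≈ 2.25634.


log2(n/k) = log2(731/153) ≈ 2.25634.
k*log2(n/k) ≈ 153*2.25634 = 345.22002.
floor(345.22002) = 345.

345


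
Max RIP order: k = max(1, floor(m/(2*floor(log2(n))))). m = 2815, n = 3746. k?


floor(log2(3746)) = 11.
2*11 = 22.
m/(2*floor(log2(n))) = 2815/22 ≈ 127.9545.
floor = 127.
k = max(1, 127) = 127.

127


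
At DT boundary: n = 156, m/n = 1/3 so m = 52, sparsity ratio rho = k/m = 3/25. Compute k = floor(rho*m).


m = 1/3*156 = 52.
rho = 3/25.
rho*m = 3/25*52 = 6.24.
k = floor(6.24) = 6.

6


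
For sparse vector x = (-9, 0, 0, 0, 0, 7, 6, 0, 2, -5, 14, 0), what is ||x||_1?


Non-zero entries: [(0, -9), (5, 7), (6, 6), (8, 2), (9, -5), (10, 14)]
Absolute values: [9, 7, 6, 2, 5, 14]
||x||_1 = sum = 43.

43


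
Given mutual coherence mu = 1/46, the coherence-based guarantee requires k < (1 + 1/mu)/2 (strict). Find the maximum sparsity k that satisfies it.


1/mu = 46.
1 + 1/mu = 47.
(1 + 1/mu)/2 = 23.5 is not an integer, so k_max = floor(23.5) = 23.

23


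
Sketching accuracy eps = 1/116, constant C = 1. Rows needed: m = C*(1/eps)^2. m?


1/eps = 116.
(1/eps)^2 = 13456.
m = 1*13456 = 13456.

13456


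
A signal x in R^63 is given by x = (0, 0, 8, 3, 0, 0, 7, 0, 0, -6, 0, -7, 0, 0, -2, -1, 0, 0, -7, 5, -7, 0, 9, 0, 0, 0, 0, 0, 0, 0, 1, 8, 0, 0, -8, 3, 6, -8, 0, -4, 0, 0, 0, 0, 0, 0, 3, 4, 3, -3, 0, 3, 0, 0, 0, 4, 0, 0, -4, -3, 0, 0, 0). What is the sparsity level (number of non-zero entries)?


Non-zero positions: [2, 3, 6, 9, 11, 14, 15, 18, 19, 20, 22, 30, 31, 34, 35, 36, 37, 39, 46, 47, 48, 49, 51, 55, 58, 59].
Sparsity = 26.

26


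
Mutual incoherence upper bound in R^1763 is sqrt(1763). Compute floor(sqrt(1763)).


41^2 = 1681 <= 1763 < 1764 = 42^2, so 41 <= sqrt(1763) < 42.
floor(sqrt(1763)) = 41.

41


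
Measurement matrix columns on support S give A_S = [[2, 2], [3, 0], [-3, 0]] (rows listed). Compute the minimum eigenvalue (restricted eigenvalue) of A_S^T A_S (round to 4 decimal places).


A_S^T A_S = [[22, 4], [4, 4]].
trace = 26.
det = 72.
disc = trace^2 - 4*det = 676 - 4*72 = 388.
sqrt(388) ≈ 19.697716.
lam_min = (26 - sqrt(388))/2 ≈ (26 - 19.697716)/2 = 3.151142 ≈ 3.1511.

3.1511


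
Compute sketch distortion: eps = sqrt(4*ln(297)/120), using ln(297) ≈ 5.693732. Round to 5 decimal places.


ln(297) ≈ 5.693732.
4*ln(N)/m ≈ 4*5.693732/120 ≈ 0.18979107.
eps = sqrt(0.18979107) ≈ 0.4356502 ≈ 0.43565.

0.43565


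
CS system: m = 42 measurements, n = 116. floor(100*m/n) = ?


100*m/n = 100*42/116 ≈ 36.2069.
floor = 36.

36


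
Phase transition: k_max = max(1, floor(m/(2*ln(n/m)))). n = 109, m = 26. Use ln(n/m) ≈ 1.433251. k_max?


n/m = 109/26.
ln(n/m) ≈ 1.433251.
2*ln(n/m) ≈ 2.866502.
m/(2*ln(n/m)) ≈ 26/2.866502 ≈ 9.0703.
floor = 9.
k_max = max(1, 9) = 9.

9


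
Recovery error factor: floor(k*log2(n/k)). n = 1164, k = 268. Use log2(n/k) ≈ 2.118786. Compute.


log2(n/k) = log2(1164/268) ≈ 2.118786.
k*log2(n/k) ≈ 268*2.118786 = 567.834648.
floor(567.834648) = 567.

567


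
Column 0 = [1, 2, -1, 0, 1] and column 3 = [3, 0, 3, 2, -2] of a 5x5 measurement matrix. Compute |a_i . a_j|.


Inner product: 1*3 + 2*0 + -1*3 + 0*2 + 1*-2
Products: [3, 0, -3, 0, -2]
Sum = -2.
|dot| = 2.

2


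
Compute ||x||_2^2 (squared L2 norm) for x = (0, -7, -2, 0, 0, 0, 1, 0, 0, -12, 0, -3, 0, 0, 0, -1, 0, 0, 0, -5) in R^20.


Non-zero entries: [(1, -7), (2, -2), (6, 1), (9, -12), (11, -3), (15, -1), (19, -5)]
Squares: [49, 4, 1, 144, 9, 1, 25]
||x||_2^2 = sum = 233.

233


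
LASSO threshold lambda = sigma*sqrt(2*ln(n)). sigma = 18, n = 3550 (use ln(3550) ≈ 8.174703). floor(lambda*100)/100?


ln(3550) ≈ 8.174703.
2*ln(n) ≈ 16.349406.
sqrt(2*ln(n)) ≈ sqrt(16.349406) ≈ 4.04344.
lambda ≈ 18*4.04344 = 72.78192.
floor(lambda*100)/100 = 72.78.

72.78


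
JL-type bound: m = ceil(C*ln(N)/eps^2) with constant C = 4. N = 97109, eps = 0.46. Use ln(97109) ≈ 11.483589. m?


ln(97109) ≈ 11.483589.
eps^2 = 0.46^2 = 0.2116.
C*ln(N)/eps^2 ≈ 4*11.483589/0.2116 ≈ 217.0811.
m = ceil(217.0811) = 218.

218


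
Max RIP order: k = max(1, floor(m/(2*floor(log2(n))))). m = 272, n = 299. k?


floor(log2(299)) = 8.
2*8 = 16.
m/(2*floor(log2(n))) = 272/16 ≈ 17.0.
floor = 17.
k = max(1, 17) = 17.

17


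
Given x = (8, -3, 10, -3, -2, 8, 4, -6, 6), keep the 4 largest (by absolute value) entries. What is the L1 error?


Sorted |x_i| descending: [10, 8, 8, 6, 6, 4, 3, 3, 2]
Keep top 4: [10, 8, 8, 6]
Tail entries: [6, 4, 3, 3, 2]
L1 error = sum of tail = 18.

18


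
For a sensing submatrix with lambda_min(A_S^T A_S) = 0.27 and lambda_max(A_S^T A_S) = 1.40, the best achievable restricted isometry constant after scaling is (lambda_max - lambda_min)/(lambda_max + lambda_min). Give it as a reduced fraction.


lambda_max - lambda_min = 1.40 - 0.27 = 1.13.
lambda_max + lambda_min = 1.40 + 0.27 = 1.67.
delta = 1.13/1.67 = 113/167.

113/167


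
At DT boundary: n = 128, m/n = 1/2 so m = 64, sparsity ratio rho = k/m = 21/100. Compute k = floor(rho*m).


m = 1/2*128 = 64.
rho = 21/100.
rho*m = 21/100*64 = 13.44.
k = floor(13.44) = 13.

13


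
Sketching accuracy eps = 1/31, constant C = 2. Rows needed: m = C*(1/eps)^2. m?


1/eps = 31.
(1/eps)^2 = 961.
m = 2*961 = 1922.

1922


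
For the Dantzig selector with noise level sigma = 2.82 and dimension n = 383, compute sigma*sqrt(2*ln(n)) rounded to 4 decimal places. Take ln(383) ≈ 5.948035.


ln(383) ≈ 5.948035.
2*ln(n) ≈ 11.89607.
sqrt(2*ln(n)) ≈ sqrt(11.89607) ≈ 3.449068.
threshold ≈ 2.82*3.449068 = 9.72637176 ≈ 9.7264.

9.7264


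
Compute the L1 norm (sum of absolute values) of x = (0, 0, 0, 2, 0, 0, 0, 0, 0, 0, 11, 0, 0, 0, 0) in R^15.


Non-zero entries: [(3, 2), (10, 11)]
Absolute values: [2, 11]
||x||_1 = sum = 13.

13


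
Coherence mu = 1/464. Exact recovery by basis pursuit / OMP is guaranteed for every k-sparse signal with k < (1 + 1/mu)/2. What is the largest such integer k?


1/mu = 464.
1 + 1/mu = 465.
(1 + 1/mu)/2 = 232.5 is not an integer, so k_max = floor(232.5) = 232.

232


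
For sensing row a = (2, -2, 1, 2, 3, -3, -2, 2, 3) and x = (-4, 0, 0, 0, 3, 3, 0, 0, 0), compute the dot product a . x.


Non-zero terms: ['2*-4', '3*3', '-3*3']
Products: [-8, 9, -9]
y = sum = -8.

-8


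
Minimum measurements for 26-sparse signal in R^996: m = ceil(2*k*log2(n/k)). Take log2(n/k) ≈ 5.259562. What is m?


log2(n/k) = log2(996/26) ≈ 5.259562.
2*k*log2(n/k) ≈ 2*26*5.259562 = 273.497224.
m = ceil(273.497224) = 274.

274


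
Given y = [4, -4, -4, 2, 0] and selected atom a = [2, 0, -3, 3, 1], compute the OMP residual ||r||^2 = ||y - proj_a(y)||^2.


a^T a = 23.
a^T y = 26.
coeff = 26/23 = 26/23.
||r||^2 = 520/23.

520/23


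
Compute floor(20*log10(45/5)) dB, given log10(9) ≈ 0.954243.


||x||/||e|| = 45/5 = 9.
log10(9) ≈ 0.954243.
20*log10(||x||/||e||) ≈ 20*0.954243 = 19.08486.
floor(19.08486) = 19.

19


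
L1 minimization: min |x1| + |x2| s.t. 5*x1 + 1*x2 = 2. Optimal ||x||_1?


Axis intercepts:
  x1 = 2/5, x2 = 0: L1 = 2/5
  x1 = 0, x2 = 2: L1 = 2
x* = (2/5, 0)
||x*||_1 = 2/5.

2/5


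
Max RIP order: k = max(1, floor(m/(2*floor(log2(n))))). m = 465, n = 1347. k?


floor(log2(1347)) = 10.
2*10 = 20.
m/(2*floor(log2(n))) = 465/20 ≈ 23.25.
floor = 23.
k = max(1, 23) = 23.

23


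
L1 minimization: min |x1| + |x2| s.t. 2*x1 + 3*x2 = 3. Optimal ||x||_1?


Axis intercepts:
  x1 = 3/2, x2 = 0: L1 = 3/2
  x1 = 0, x2 = 1: L1 = 1
x* = (0, 1)
||x*||_1 = 1.

1


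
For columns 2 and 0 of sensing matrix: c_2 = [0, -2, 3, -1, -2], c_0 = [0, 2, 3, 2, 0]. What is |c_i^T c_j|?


Inner product: 0*0 + -2*2 + 3*3 + -1*2 + -2*0
Products: [0, -4, 9, -2, 0]
Sum = 3.
|dot| = 3.

3


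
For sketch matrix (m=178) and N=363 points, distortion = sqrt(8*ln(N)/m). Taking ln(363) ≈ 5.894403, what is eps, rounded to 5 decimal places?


ln(363) ≈ 5.894403.
8*ln(N)/m ≈ 8*5.894403/178 ≈ 0.26491699.
eps = sqrt(0.26491699) ≈ 0.5147009 ≈ 0.51470.

0.51470


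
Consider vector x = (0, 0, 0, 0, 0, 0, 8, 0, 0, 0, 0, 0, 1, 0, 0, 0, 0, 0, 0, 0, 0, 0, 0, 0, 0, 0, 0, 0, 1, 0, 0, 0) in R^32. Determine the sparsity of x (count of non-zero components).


Non-zero positions: [6, 12, 28].
Sparsity = 3.

3


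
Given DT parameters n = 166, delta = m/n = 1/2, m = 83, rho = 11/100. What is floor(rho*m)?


m = 1/2*166 = 83.
rho = 11/100.
rho*m = 11/100*83 = 9.13.
k = floor(9.13) = 9.

9


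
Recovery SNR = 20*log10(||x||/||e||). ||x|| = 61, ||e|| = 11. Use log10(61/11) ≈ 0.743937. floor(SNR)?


||x||/||e|| = 61/11.
log10(61/11) ≈ 0.743937.
20*log10(||x||/||e||) ≈ 20*0.743937 = 14.87874.
floor(14.87874) = 14.

14


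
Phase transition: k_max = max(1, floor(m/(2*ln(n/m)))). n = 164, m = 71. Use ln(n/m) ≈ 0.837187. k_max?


n/m = 164/71.
ln(n/m) ≈ 0.837187.
2*ln(n/m) ≈ 1.674374.
m/(2*ln(n/m)) ≈ 71/1.674374 ≈ 42.4039.
floor = 42.
k_max = max(1, 42) = 42.

42


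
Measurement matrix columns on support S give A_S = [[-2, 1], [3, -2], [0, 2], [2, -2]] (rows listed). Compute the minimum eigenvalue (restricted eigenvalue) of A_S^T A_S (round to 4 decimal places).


A_S^T A_S = [[17, -12], [-12, 13]].
trace = 30.
det = 77.
disc = trace^2 - 4*det = 900 - 4*77 = 592.
sqrt(592) ≈ 24.331050.
lam_min = (30 - sqrt(592))/2 ≈ (30 - 24.331050)/2 = 2.834475 ≈ 2.8345.

2.8345


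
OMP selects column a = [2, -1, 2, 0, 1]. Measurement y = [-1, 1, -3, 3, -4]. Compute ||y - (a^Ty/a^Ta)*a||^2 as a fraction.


a^T a = 10.
a^T y = -13.
coeff = -13/10 = -13/10.
||r||^2 = 191/10.

191/10


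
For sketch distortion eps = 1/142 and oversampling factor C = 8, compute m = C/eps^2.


1/eps = 142.
(1/eps)^2 = 20164.
m = 8*20164 = 161312.

161312


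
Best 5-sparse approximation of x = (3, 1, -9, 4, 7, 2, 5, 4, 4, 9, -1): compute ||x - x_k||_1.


Sorted |x_i| descending: [9, 9, 7, 5, 4, 4, 4, 3, 2, 1, 1]
Keep top 5: [9, 9, 7, 5, 4]
Tail entries: [4, 4, 3, 2, 1, 1]
L1 error = sum of tail = 15.

15


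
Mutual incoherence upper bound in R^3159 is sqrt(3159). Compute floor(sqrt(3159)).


56^2 = 3136 <= 3159 < 3249 = 57^2, so 56 <= sqrt(3159) < 57.
floor(sqrt(3159)) = 56.

56


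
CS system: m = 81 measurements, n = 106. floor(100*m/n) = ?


100*m/n = 100*81/106 ≈ 76.4151.
floor = 76.

76


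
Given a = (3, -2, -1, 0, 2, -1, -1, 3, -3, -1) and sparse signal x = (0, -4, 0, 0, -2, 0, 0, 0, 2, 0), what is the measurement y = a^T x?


Non-zero terms: ['-2*-4', '2*-2', '-3*2']
Products: [8, -4, -6]
y = sum = -2.

-2


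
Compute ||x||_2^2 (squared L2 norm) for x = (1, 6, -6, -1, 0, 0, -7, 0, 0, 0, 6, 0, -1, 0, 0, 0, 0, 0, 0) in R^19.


Non-zero entries: [(0, 1), (1, 6), (2, -6), (3, -1), (6, -7), (10, 6), (12, -1)]
Squares: [1, 36, 36, 1, 49, 36, 1]
||x||_2^2 = sum = 160.

160


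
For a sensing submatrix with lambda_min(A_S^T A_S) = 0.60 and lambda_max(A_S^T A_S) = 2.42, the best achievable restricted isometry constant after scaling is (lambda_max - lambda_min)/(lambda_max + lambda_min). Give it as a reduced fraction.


lambda_max - lambda_min = 2.42 - 0.60 = 1.82.
lambda_max + lambda_min = 2.42 + 0.60 = 3.02.
delta = 1.82/3.02 = 182/302 = 91/151.

91/151


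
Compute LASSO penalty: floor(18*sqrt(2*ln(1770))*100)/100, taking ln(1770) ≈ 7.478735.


ln(1770) ≈ 7.478735.
2*ln(n) ≈ 14.95747.
sqrt(2*ln(n)) ≈ sqrt(14.95747) ≈ 3.867489.
lambda ≈ 18*3.867489 = 69.614802.
floor(lambda*100)/100 = 69.61.

69.61


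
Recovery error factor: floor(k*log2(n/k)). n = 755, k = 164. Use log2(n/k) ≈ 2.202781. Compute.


log2(n/k) = log2(755/164) ≈ 2.202781.
k*log2(n/k) ≈ 164*2.202781 = 361.256084.
floor(361.256084) = 361.

361


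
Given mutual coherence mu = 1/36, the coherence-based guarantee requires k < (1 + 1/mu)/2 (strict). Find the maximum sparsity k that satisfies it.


1/mu = 36.
1 + 1/mu = 37.
(1 + 1/mu)/2 = 18.5 is not an integer, so k_max = floor(18.5) = 18.

18


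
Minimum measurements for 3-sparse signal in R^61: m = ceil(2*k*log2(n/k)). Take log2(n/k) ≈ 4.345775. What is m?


log2(n/k) = log2(61/3) ≈ 4.345775.
2*k*log2(n/k) ≈ 2*3*4.345775 = 26.07465.
m = ceil(26.07465) = 27.

27


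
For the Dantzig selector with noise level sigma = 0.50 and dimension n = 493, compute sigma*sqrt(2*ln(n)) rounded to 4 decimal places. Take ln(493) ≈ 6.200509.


ln(493) ≈ 6.200509.
2*ln(n) ≈ 12.401018.
sqrt(2*ln(n)) ≈ sqrt(12.401018) ≈ 3.521508.
threshold ≈ 0.50*3.521508 = 1.760754 ≈ 1.7608.

1.7608


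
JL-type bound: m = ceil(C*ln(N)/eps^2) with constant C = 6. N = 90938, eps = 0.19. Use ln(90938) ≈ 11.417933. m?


ln(90938) ≈ 11.417933.
eps^2 = 0.19^2 = 0.0361.
C*ln(N)/eps^2 ≈ 6*11.417933/0.0361 ≈ 1897.7174.
m = ceil(1897.7174) = 1898.

1898


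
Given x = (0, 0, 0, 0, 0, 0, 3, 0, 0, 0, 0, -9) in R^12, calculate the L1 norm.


Non-zero entries: [(6, 3), (11, -9)]
Absolute values: [3, 9]
||x||_1 = sum = 12.

12


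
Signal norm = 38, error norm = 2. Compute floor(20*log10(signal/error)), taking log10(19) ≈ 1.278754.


||x||/||e|| = 38/2 = 19.
log10(19) ≈ 1.278754.
20*log10(||x||/||e||) ≈ 20*1.278754 = 25.57508.
floor(25.57508) = 25.

25


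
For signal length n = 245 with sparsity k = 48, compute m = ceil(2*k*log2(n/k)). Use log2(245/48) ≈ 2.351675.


log2(n/k) = log2(245/48) ≈ 2.351675.
2*k*log2(n/k) ≈ 2*48*2.351675 = 225.7608.
m = ceil(225.7608) = 226.

226


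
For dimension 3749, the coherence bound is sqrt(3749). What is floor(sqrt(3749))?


61^2 = 3721 <= 3749 < 3844 = 62^2, so 61 <= sqrt(3749) < 62.
floor(sqrt(3749)) = 61.

61


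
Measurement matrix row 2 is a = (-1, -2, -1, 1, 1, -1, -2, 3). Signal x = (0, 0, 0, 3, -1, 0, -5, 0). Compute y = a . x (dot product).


Non-zero terms: ['1*3', '1*-1', '-2*-5']
Products: [3, -1, 10]
y = sum = 12.

12


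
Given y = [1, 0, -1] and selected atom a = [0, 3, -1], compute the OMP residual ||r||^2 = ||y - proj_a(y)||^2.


a^T a = 10.
a^T y = 1.
coeff = 1/10 = 1/10.
||r||^2 = 19/10.

19/10


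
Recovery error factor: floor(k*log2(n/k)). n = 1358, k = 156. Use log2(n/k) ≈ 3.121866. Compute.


log2(n/k) = log2(1358/156) ≈ 3.121866.
k*log2(n/k) ≈ 156*3.121866 = 487.011096.
floor(487.011096) = 487.

487


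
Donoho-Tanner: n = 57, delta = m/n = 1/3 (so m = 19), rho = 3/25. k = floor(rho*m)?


m = 1/3*57 = 19.
rho = 3/25.
rho*m = 3/25*19 = 2.28.
k = floor(2.28) = 2.

2


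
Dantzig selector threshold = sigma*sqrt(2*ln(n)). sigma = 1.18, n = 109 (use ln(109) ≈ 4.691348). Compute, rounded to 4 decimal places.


ln(109) ≈ 4.691348.
2*ln(n) ≈ 9.382696.
sqrt(2*ln(n)) ≈ sqrt(9.382696) ≈ 3.063119.
threshold ≈ 1.18*3.063119 = 3.61448042 ≈ 3.6145.

3.6145


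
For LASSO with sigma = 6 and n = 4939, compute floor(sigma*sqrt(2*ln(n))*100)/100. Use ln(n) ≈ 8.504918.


ln(4939) ≈ 8.504918.
2*ln(n) ≈ 17.009836.
sqrt(2*ln(n)) ≈ sqrt(17.009836) ≈ 4.124298.
lambda ≈ 6*4.124298 = 24.745788.
floor(lambda*100)/100 = 24.74.

24.74


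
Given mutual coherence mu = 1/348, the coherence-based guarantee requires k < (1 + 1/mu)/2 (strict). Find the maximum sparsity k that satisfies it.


1/mu = 348.
1 + 1/mu = 349.
(1 + 1/mu)/2 = 174.5 is not an integer, so k_max = floor(174.5) = 174.

174


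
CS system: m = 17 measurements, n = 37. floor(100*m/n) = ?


100*m/n = 100*17/37 ≈ 45.9459.
floor = 45.

45


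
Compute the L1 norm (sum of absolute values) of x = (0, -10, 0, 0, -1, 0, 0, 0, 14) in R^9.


Non-zero entries: [(1, -10), (4, -1), (8, 14)]
Absolute values: [10, 1, 14]
||x||_1 = sum = 25.

25


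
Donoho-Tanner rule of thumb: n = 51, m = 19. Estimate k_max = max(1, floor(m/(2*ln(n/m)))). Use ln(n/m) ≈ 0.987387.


n/m = 51/19.
ln(n/m) ≈ 0.987387.
2*ln(n/m) ≈ 1.974774.
m/(2*ln(n/m)) ≈ 19/1.974774 ≈ 9.6214.
floor = 9.
k_max = max(1, 9) = 9.

9


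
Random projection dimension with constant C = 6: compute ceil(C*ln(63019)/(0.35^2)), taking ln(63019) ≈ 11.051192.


ln(63019) ≈ 11.051192.
eps^2 = 0.35^2 = 0.1225.
C*ln(N)/eps^2 ≈ 6*11.051192/0.1225 ≈ 541.2829.
m = ceil(541.2829) = 542.

542


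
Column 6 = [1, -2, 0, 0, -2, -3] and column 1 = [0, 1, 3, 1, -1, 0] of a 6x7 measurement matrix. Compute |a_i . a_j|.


Inner product: 1*0 + -2*1 + 0*3 + 0*1 + -2*-1 + -3*0
Products: [0, -2, 0, 0, 2, 0]
Sum = 0.
|dot| = 0.

0


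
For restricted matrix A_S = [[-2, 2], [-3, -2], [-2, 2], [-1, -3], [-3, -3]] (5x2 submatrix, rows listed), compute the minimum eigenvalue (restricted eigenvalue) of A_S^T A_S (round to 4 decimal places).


A_S^T A_S = [[27, 10], [10, 30]].
trace = 57.
det = 710.
disc = trace^2 - 4*det = 3249 - 4*710 = 409.
sqrt(409) ≈ 20.223748.
lam_min = (57 - sqrt(409))/2 ≈ (57 - 20.223748)/2 = 18.388126 ≈ 18.3881.

18.3881


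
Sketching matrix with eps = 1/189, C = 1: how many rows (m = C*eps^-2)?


1/eps = 189.
(1/eps)^2 = 35721.
m = 1*35721 = 35721.

35721


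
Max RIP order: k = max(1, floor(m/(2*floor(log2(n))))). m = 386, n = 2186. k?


floor(log2(2186)) = 11.
2*11 = 22.
m/(2*floor(log2(n))) = 386/22 ≈ 17.5455.
floor = 17.
k = max(1, 17) = 17.

17


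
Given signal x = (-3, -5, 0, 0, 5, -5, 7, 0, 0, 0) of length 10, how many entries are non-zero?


Non-zero positions: [0, 1, 4, 5, 6].
Sparsity = 5.

5


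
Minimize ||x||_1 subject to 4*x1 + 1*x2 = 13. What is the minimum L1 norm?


Axis intercepts:
  x1 = 13/4, x2 = 0: L1 = 13/4
  x1 = 0, x2 = 13: L1 = 13
x* = (13/4, 0)
||x*||_1 = 13/4.

13/4


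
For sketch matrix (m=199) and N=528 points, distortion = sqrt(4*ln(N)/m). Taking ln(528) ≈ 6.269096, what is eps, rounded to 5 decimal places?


ln(528) ≈ 6.269096.
4*ln(N)/m ≈ 4*6.269096/199 ≈ 0.12601198.
eps = sqrt(0.12601198) ≈ 0.3549817 ≈ 0.35498.

0.35498


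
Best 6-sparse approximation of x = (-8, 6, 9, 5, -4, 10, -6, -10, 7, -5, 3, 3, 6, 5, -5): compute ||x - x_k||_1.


Sorted |x_i| descending: [10, 10, 9, 8, 7, 6, 6, 6, 5, 5, 5, 5, 4, 3, 3]
Keep top 6: [10, 10, 9, 8, 7, 6]
Tail entries: [6, 6, 5, 5, 5, 5, 4, 3, 3]
L1 error = sum of tail = 42.

42


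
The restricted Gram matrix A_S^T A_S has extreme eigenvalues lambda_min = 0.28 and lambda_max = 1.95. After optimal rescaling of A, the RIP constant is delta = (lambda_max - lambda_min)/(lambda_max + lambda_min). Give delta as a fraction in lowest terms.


lambda_max - lambda_min = 1.95 - 0.28 = 1.67.
lambda_max + lambda_min = 1.95 + 0.28 = 2.23.
delta = 1.67/2.23 = 167/223.

167/223


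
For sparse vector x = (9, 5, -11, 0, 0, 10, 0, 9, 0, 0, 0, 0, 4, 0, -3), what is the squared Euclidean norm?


Non-zero entries: [(0, 9), (1, 5), (2, -11), (5, 10), (7, 9), (12, 4), (14, -3)]
Squares: [81, 25, 121, 100, 81, 16, 9]
||x||_2^2 = sum = 433.

433


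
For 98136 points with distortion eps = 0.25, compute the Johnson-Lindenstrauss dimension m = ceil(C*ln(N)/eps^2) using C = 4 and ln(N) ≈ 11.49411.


ln(98136) ≈ 11.49411.
eps^2 = 0.25^2 = 0.0625.
C*ln(N)/eps^2 ≈ 4*11.49411/0.0625 ≈ 735.623.
m = ceil(735.623) = 736.

736


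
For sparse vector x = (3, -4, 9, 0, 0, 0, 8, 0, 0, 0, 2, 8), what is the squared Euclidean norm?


Non-zero entries: [(0, 3), (1, -4), (2, 9), (6, 8), (10, 2), (11, 8)]
Squares: [9, 16, 81, 64, 4, 64]
||x||_2^2 = sum = 238.

238


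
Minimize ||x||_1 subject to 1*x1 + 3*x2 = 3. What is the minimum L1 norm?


Axis intercepts:
  x1 = 3, x2 = 0: L1 = 3
  x1 = 0, x2 = 1: L1 = 1
x* = (0, 1)
||x*||_1 = 1.

1


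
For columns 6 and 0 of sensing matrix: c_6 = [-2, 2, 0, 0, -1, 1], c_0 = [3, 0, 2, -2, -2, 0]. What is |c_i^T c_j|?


Inner product: -2*3 + 2*0 + 0*2 + 0*-2 + -1*-2 + 1*0
Products: [-6, 0, 0, 0, 2, 0]
Sum = -4.
|dot| = 4.

4


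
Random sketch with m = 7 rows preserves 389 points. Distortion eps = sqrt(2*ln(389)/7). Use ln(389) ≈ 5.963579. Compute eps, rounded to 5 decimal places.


ln(389) ≈ 5.963579.
2*ln(N)/m ≈ 2*5.963579/7 ≈ 1.70387971.
eps = sqrt(1.70387971) ≈ 1.3053274 ≈ 1.30533.

1.30533


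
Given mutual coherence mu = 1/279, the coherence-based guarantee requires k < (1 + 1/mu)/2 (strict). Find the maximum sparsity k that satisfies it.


1/mu = 279.
1 + 1/mu = 280.
(1 + 1/mu)/2 = 140 is an integer and the inequality is strict, so k_max = 140 - 1 = 139.

139


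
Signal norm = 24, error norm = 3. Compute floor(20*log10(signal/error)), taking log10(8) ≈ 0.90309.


||x||/||e|| = 24/3 = 8.
log10(8) ≈ 0.90309.
20*log10(||x||/||e||) ≈ 20*0.90309 = 18.0618.
floor(18.0618) = 18.

18


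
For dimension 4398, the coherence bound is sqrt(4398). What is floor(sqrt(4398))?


66^2 = 4356 <= 4398 < 4489 = 67^2, so 66 <= sqrt(4398) < 67.
floor(sqrt(4398)) = 66.

66


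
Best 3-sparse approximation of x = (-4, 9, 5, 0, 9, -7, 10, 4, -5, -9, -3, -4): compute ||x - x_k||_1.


Sorted |x_i| descending: [10, 9, 9, 9, 7, 5, 5, 4, 4, 4, 3, 0]
Keep top 3: [10, 9, 9]
Tail entries: [9, 7, 5, 5, 4, 4, 4, 3, 0]
L1 error = sum of tail = 41.

41


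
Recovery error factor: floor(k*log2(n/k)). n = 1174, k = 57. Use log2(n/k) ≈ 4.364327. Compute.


log2(n/k) = log2(1174/57) ≈ 4.364327.
k*log2(n/k) ≈ 57*4.364327 = 248.766639.
floor(248.766639) = 248.

248


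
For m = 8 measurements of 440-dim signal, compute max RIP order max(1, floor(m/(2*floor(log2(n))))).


floor(log2(440)) = 8.
2*8 = 16.
m/(2*floor(log2(n))) = 8/16 ≈ 0.5.
floor = 0.
k = max(1, 0) = 1.

1


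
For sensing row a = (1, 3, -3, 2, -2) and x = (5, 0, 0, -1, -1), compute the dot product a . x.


Non-zero terms: ['1*5', '2*-1', '-2*-1']
Products: [5, -2, 2]
y = sum = 5.

5


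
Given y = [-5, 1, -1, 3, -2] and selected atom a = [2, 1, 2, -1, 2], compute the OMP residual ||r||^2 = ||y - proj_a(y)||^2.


a^T a = 14.
a^T y = -18.
coeff = -18/14 = -9/7.
||r||^2 = 118/7.

118/7


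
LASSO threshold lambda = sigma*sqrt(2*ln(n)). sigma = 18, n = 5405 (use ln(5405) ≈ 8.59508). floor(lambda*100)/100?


ln(5405) ≈ 8.59508.
2*ln(n) ≈ 17.19016.
sqrt(2*ln(n)) ≈ sqrt(17.19016) ≈ 4.146102.
lambda ≈ 18*4.146102 = 74.629836.
floor(lambda*100)/100 = 74.62.

74.62


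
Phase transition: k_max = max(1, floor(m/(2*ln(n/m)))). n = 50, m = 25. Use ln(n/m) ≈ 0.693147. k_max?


n/m = 50/25 = 2.
ln(n/m) ≈ 0.693147.
2*ln(n/m) ≈ 1.386294.
m/(2*ln(n/m)) ≈ 25/1.386294 ≈ 18.0337.
floor = 18.
k_max = max(1, 18) = 18.

18


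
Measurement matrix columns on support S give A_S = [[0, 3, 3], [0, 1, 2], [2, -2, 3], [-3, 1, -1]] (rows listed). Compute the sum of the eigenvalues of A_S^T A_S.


Sum of eigenvalues of A_S^T A_S = trace(A_S^T A_S) = sum of squared column norms of A_S.
A_S^T A_S diagonal: [13, 15, 23].
trace = 13 + 15 + 23 = 51.

51


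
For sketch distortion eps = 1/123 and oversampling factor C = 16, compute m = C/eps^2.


1/eps = 123.
(1/eps)^2 = 15129.
m = 16*15129 = 242064.

242064


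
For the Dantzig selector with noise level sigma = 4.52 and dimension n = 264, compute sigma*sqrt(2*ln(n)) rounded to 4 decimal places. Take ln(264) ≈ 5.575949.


ln(264) ≈ 5.575949.
2*ln(n) ≈ 11.151898.
sqrt(2*ln(n)) ≈ sqrt(11.151898) ≈ 3.339446.
threshold ≈ 4.52*3.339446 = 15.09429592 ≈ 15.0943.

15.0943


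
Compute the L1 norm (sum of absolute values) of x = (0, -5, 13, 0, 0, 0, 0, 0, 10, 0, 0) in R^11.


Non-zero entries: [(1, -5), (2, 13), (8, 10)]
Absolute values: [5, 13, 10]
||x||_1 = sum = 28.

28


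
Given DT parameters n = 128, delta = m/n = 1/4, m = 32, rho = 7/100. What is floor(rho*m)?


m = 1/4*128 = 32.
rho = 7/100.
rho*m = 7/100*32 = 2.24.
k = floor(2.24) = 2.

2
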